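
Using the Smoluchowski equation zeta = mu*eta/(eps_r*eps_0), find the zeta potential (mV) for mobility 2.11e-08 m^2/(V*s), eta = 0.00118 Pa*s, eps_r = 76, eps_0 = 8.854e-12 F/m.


Smoluchowski equation: zeta = mu * eta / (eps_r * eps_0)
zeta = 2.11e-08 * 0.00118 / (76 * 8.854e-12)
zeta = 0.037001 V = 37.0 mV

37.0


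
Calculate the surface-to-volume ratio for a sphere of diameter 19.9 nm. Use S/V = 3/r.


Radius r = 19.9/2 = 9.95 nm
S/V = 3 / r = 3 / 9.95
S/V = 0.3015 nm^-1

0.3015


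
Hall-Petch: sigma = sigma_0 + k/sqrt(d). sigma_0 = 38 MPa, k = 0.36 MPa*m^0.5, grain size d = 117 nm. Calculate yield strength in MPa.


d = 117 nm = 1.17e-07 m
sqrt(d) = 0.0003420526
Hall-Petch contribution = k / sqrt(d) = 0.36 / 0.0003420526 = 1052.5 MPa
sigma = sigma_0 + k/sqrt(d) = 38 + 1052.5 = 1090.5 MPa

1090.5


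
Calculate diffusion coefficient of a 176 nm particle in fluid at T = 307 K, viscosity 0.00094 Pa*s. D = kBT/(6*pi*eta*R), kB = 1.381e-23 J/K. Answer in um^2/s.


Radius R = 176/2 = 88 nm = 8.8e-08 m
D = kB*T / (6*pi*eta*R)
D = 1.381e-23 * 307 / (6 * pi * 0.00094 * 8.8e-08)
D = 2.71907e-12 m^2/s = 2.719 um^2/s

2.719


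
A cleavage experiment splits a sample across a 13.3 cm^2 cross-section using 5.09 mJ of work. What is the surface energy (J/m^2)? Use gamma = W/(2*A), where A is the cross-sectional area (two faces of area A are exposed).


Convert: A = 13.3 cm^2 = 0.00133 m^2, W = 5.09 mJ = 0.00509 J
Cleaving exposes two faces of area A, so total new surface = 2*A and gamma = W / (2*A)
gamma = 0.00509 / (2 * 0.00133)
gamma = 1.914 J/m^2

1.914


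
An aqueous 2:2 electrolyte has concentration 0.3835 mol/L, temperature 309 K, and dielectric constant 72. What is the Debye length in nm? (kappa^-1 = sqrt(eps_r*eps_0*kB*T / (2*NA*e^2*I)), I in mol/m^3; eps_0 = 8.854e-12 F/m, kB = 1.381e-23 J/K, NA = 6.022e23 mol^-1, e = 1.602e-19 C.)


Ionic strength I = 0.3835 * 2^2 * 1000 = 1534 mol/m^3
kappa^-1 = sqrt(72 * 8.854e-12 * 1.381e-23 * 309 / (2 * 6.022e23 * (1.602e-19)^2 * 1534))
kappa^-1 = 0.24 nm

0.24


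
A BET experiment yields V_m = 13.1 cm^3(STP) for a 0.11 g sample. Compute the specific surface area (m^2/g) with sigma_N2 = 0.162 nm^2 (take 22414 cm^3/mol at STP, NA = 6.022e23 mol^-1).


Number of moles in monolayer = V_m / 22414 = 13.1 / 22414 = 0.00058446
Number of molecules = moles * NA = 0.00058446 * 6.022e23
SA = molecules * sigma / mass
SA = (13.1 / 22414) * 6.022e23 * 0.162e-18 / 0.11
SA = 518.3 m^2/g

518.3


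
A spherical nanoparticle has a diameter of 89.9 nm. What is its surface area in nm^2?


Radius r = 89.9/2 = 44.95 nm
Surface area SA = 4 * pi * r^2
SA = 4 * pi * (44.95)^2
SA = 25390.38 nm^2

25390.38


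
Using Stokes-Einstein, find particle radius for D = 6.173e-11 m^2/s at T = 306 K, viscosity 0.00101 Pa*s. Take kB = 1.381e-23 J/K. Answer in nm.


Stokes-Einstein: R = kB*T / (6*pi*eta*D)
R = 1.381e-23 * 306 / (6 * pi * 0.00101 * 6.173e-11)
R = 3.59581e-09 m = 3.6 nm

3.6


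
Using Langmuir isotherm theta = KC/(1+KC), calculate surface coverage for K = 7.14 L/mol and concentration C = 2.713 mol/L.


Langmuir isotherm: theta = K*C / (1 + K*C)
K*C = 7.14 * 2.713 = 19.37082
theta = 19.37082 / (1 + 19.37082) = 19.37082 / 20.37082
theta = 0.9509

0.9509


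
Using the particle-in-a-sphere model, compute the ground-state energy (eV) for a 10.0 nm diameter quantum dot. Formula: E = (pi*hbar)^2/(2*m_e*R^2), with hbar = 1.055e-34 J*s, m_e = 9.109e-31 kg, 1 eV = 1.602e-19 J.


Radius R = 10.0/2 = 5 nm = 5e-09 m
E = (pi * 1.055e-34)^2 / (2 * 9.109e-31 * (5e-09)^2)
E(J) = 2.41193e-21
E = E(J) / 1.602e-19 = 0.0151 eV

0.0151


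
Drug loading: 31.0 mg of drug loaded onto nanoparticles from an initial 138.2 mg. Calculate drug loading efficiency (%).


Drug loading efficiency = (drug loaded / drug initial) * 100
DLE = 31.0 / 138.2 * 100
DLE = 0.2243 * 100
DLE = 22.43%

22.43


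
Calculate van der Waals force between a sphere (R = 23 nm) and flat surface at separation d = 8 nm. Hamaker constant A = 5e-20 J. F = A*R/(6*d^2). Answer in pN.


Convert to SI: R = 23 nm = 2.3e-08 m, d = 8 nm = 8e-09 m
F = A * R / (6 * d^2)
F = 5e-20 * 2.3e-08 / (6 * (8e-09)^2)
F = 2.99479e-12 N = 2.995 pN

2.995


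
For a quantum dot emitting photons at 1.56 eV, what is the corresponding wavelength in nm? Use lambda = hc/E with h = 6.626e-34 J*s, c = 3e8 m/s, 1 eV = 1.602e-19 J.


Convert energy: E = 1.56 eV = 1.56 * 1.602e-19 = 2.49912e-19 J
lambda = h*c / E = 6.626e-34 * 3e8 / 2.49912e-19
lambda = 7.954e-07 m = 795.4 nm

795.4


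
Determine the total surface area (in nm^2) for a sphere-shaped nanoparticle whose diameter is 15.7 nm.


Radius r = 15.7/2 = 7.85 nm
Surface area SA = 4 * pi * r^2
SA = 4 * pi * (7.85)^2
SA = 774.37 nm^2

774.37


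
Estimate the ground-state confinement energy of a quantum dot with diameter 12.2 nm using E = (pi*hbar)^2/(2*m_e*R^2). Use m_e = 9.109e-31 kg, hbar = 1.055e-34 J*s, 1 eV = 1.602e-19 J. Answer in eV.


Radius R = 12.2/2 = 6.1 nm = 6.1e-09 m
E = (pi * 1.055e-34)^2 / (2 * 9.109e-31 * (6.1e-09)^2)
E(J) = 1.62048e-21
E = E(J) / 1.602e-19 = 0.0101 eV

0.0101


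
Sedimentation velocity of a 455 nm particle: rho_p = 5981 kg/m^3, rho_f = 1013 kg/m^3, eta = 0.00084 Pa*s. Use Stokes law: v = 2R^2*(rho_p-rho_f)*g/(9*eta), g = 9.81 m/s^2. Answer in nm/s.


Radius R = 455/2 nm = 2.275e-07 m
Density difference = 5981 - 1013 = 4968 kg/m^3
v = 2 * R^2 * (rho_p - rho_f) * g / (9 * eta)
v = 2 * (2.275e-07)^2 * 4968 * 9.81 / (9 * 0.00084)
v = 6.67301e-07 m/s = 667.3007 nm/s

667.3007


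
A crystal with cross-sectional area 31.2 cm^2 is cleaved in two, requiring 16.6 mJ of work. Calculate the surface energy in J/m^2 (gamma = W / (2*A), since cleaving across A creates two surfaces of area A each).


Convert: A = 31.2 cm^2 = 0.00312 m^2, W = 16.6 mJ = 0.0166 J
Cleaving exposes two faces of area A, so total new surface = 2*A and gamma = W / (2*A)
gamma = 0.0166 / (2 * 0.00312)
gamma = 2.66 J/m^2

2.66


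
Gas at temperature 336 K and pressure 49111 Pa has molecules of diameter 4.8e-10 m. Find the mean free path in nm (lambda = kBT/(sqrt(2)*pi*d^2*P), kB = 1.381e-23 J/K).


Mean free path: lambda = kB*T / (sqrt(2) * pi * d^2 * P)
lambda = 1.381e-23 * 336 / (sqrt(2) * pi * (4.8e-10)^2 * 49111)
lambda = 9.23011e-08 m
lambda = 92.3 nm

92.3


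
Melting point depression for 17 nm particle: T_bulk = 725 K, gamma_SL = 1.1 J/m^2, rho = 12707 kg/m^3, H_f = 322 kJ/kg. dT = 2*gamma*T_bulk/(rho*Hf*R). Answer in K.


Radius R = 17/2 = 8.5 nm = 8.5e-09 m
Convert H_f = 322 kJ/kg = 322000 J/kg
dT = 2 * gamma_SL * T_bulk / (rho * H_f * R)
dT = 2 * 1.1 * 725 / (12707 * 322000 * 8.5e-09)
dT = 45.9 K

45.9


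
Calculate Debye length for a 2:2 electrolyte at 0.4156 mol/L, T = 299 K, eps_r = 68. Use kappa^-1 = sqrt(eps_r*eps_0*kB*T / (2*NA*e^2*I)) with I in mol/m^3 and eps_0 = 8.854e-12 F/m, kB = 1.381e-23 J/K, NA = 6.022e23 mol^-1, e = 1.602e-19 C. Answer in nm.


Ionic strength I = 0.4156 * 2^2 * 1000 = 1662.4 mol/m^3
kappa^-1 = sqrt(68 * 8.854e-12 * 1.381e-23 * 299 / (2 * 6.022e23 * (1.602e-19)^2 * 1662.4))
kappa^-1 = 0.22 nm

0.22


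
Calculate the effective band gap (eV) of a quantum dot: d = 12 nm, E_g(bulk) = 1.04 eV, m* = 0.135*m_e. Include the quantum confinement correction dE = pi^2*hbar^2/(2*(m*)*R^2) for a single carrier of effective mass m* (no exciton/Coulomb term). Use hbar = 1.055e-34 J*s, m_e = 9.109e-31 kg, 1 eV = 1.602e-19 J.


Radius R = 12/2 nm = 6e-09 m
Confinement energy dE = pi^2 * hbar^2 / (2 * m_eff * m_e * R^2)
dE = pi^2 * (1.055e-34)^2 / (2 * 0.135 * 9.109e-31 * (6e-09)^2) J, divided by 1.602e-19 J/eV
dE = 0.0774 eV
Total band gap = E_g(bulk) + dE = 1.04 + 0.0774 = 1.1174 eV

1.1174


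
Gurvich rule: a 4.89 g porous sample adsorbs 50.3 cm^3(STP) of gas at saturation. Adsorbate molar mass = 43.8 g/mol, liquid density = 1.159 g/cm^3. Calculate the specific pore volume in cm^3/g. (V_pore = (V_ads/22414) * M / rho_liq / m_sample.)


Moles adsorbed n = V_ads / 22414 = 50.3 / 22414 = 2.244133e-03 mol
Liquid volume V_liq = n * M / rho_liq = 2.244133e-03 * 43.8 / 1.159 = 0.08481 cm^3
Specific pore volume V_pore = V_liq / m_sample = 0.08481 / 4.89
V_pore = 0.0173 cm^3/g

0.0173


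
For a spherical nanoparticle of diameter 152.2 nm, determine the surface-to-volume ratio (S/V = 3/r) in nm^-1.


Radius r = 152.2/2 = 76.1 nm
S/V = 3 / r = 3 / 76.1
S/V = 0.0394 nm^-1

0.0394


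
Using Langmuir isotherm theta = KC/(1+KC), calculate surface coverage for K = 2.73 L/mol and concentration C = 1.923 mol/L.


Langmuir isotherm: theta = K*C / (1 + K*C)
K*C = 2.73 * 1.923 = 5.24979
theta = 5.24979 / (1 + 5.24979) = 5.24979 / 6.24979
theta = 0.84

0.84


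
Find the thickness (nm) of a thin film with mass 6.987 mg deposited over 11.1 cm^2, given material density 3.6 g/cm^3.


Convert: m = 6.987 mg = 6.9870e-06 kg, A = 11.1 cm^2 = 1.1100e-03 m^2, rho = 3.6 g/cm^3 = 3600 kg/m^3
t = m / (A * rho)
t = 6.9870e-06 / (1.1100e-03 * 3600)
t = 1.7485e-06 m = 1748.5 nm

1748.5


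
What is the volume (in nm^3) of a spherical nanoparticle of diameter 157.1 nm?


Radius r = 157.1/2 = 78.55 nm
Volume V = (4/3) * pi * r^3
V = (4/3) * pi * (78.55)^3
V = 2030145.56 nm^3

2030145.56


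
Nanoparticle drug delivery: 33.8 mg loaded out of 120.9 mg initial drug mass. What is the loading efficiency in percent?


Drug loading efficiency = (drug loaded / drug initial) * 100
DLE = 33.8 / 120.9 * 100
DLE = 0.2796 * 100
DLE = 27.96%

27.96


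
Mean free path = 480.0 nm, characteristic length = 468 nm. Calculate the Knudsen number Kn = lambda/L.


Knudsen number Kn = lambda / L
Kn = 480.0 / 468
Kn = 1.0256

1.0256


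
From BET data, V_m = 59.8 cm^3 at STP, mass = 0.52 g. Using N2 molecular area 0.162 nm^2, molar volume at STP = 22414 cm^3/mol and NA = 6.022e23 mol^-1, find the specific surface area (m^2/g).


Number of moles in monolayer = V_m / 22414 = 59.8 / 22414 = 0.00266798
Number of molecules = moles * NA = 0.00266798 * 6.022e23
SA = molecules * sigma / mass
SA = (59.8 / 22414) * 6.022e23 * 0.162e-18 / 0.52
SA = 500.5 m^2/g

500.5


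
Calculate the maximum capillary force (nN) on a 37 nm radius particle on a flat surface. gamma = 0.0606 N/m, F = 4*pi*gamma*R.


Convert radius: R = 37 nm = 3.7e-08 m
F = 4 * pi * gamma * R
F = 4 * pi * 0.0606 * 3.7e-08
F = 2.81763e-08 N = 28.1763 nN

28.1763


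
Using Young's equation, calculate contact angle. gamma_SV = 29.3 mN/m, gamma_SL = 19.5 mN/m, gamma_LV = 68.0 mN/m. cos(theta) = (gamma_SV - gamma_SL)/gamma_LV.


cos(theta) = (gamma_SV - gamma_SL) / gamma_LV
cos(theta) = (29.3 - 19.5) / 68.0
cos(theta) = 0.144118
theta = arccos(0.144118) = 81.71 degrees

81.71


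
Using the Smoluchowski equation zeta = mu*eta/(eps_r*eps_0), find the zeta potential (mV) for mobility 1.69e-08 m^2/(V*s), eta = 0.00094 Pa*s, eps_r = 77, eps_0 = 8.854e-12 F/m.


Smoluchowski equation: zeta = mu * eta / (eps_r * eps_0)
zeta = 1.69e-08 * 0.00094 / (77 * 8.854e-12)
zeta = 0.023302 V = 23.3 mV

23.3


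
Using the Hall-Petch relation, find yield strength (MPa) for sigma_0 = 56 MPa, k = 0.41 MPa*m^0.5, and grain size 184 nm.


d = 184 nm = 1.84e-07 m
sqrt(d) = 0.0004289522
Hall-Petch contribution = k / sqrt(d) = 0.41 / 0.0004289522 = 955.8 MPa
sigma = sigma_0 + k/sqrt(d) = 56 + 955.8 = 1011.8 MPa

1011.8


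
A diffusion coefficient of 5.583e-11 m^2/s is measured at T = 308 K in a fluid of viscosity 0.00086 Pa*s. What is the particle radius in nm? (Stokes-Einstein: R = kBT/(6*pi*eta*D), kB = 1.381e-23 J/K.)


Stokes-Einstein: R = kB*T / (6*pi*eta*D)
R = 1.381e-23 * 308 / (6 * pi * 0.00086 * 5.583e-11)
R = 4.69978e-09 m = 4.7 nm

4.7


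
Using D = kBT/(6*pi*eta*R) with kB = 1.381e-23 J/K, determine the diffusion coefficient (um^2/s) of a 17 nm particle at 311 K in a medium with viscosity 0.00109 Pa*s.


Radius R = 17/2 = 8.5 nm = 8.5e-09 m
D = kB*T / (6*pi*eta*R)
D = 1.381e-23 * 311 / (6 * pi * 0.00109 * 8.5e-09)
D = 2.45928e-11 m^2/s = 24.593 um^2/s

24.593


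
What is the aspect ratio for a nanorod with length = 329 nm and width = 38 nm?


Aspect ratio AR = length / diameter
AR = 329 / 38
AR = 8.66

8.66


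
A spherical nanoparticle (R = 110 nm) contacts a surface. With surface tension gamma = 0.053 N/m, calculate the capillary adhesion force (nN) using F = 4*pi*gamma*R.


Convert radius: R = 110 nm = 1.1e-07 m
F = 4 * pi * gamma * R
F = 4 * pi * 0.053 * 1.1e-07
F = 7.32619e-08 N = 73.2619 nN

73.2619


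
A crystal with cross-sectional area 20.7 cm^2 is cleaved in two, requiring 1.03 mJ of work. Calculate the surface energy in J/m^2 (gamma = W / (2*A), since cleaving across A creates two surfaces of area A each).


Convert: A = 20.7 cm^2 = 0.00207 m^2, W = 1.03 mJ = 0.00103 J
Cleaving exposes two faces of area A, so total new surface = 2*A and gamma = W / (2*A)
gamma = 0.00103 / (2 * 0.00207)
gamma = 0.249 J/m^2

0.249


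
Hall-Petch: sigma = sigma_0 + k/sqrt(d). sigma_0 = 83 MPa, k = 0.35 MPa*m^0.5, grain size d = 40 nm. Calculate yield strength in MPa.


d = 40 nm = 4e-08 m
sqrt(d) = 0.0002
Hall-Petch contribution = k / sqrt(d) = 0.35 / 0.0002 = 1750.0 MPa
sigma = sigma_0 + k/sqrt(d) = 83 + 1750.0 = 1833.0 MPa

1833.0


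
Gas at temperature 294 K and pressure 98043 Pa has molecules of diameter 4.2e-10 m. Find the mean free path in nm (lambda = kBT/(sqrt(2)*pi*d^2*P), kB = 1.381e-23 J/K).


Mean free path: lambda = kB*T / (sqrt(2) * pi * d^2 * P)
lambda = 1.381e-23 * 294 / (sqrt(2) * pi * (4.2e-10)^2 * 98043)
lambda = 5.28398e-08 m
lambda = 52.84 nm

52.84


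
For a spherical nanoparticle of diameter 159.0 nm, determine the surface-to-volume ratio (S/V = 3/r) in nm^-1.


Radius r = 159.0/2 = 79.5 nm
S/V = 3 / r = 3 / 79.5
S/V = 0.0377 nm^-1

0.0377


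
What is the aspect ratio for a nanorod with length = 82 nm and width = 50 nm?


Aspect ratio AR = length / diameter
AR = 82 / 50
AR = 1.64

1.64


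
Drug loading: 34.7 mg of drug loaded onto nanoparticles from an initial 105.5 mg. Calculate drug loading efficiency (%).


Drug loading efficiency = (drug loaded / drug initial) * 100
DLE = 34.7 / 105.5 * 100
DLE = 0.3289 * 100
DLE = 32.89%

32.89


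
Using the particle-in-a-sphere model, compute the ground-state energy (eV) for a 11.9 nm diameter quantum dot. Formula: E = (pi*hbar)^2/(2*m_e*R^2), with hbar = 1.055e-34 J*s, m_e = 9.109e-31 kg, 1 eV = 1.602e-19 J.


Radius R = 11.9/2 = 5.95 nm = 5.95e-09 m
E = (pi * 1.055e-34)^2 / (2 * 9.109e-31 * (5.95e-09)^2)
E(J) = 1.70322e-21
E = E(J) / 1.602e-19 = 0.0106 eV

0.0106


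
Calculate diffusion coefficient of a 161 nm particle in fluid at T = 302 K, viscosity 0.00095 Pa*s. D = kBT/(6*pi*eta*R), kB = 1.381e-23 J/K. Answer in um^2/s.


Radius R = 161/2 = 80.5 nm = 8.05e-08 m
D = kB*T / (6*pi*eta*R)
D = 1.381e-23 * 302 / (6 * pi * 0.00095 * 8.05e-08)
D = 2.89321e-12 m^2/s = 2.893 um^2/s

2.893


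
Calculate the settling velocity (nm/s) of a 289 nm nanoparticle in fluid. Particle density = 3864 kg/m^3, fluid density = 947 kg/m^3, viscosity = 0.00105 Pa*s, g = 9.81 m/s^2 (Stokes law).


Radius R = 289/2 nm = 1.445e-07 m
Density difference = 3864 - 947 = 2917 kg/m^3
v = 2 * R^2 * (rho_p - rho_f) * g / (9 * eta)
v = 2 * (1.445e-07)^2 * 2917 * 9.81 / (9 * 0.00105)
v = 1.26456e-07 m/s = 126.456 nm/s

126.456


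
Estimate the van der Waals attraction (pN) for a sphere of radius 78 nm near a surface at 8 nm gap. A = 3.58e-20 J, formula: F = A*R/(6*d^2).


Convert to SI: R = 78 nm = 7.8e-08 m, d = 8 nm = 8e-09 m
F = A * R / (6 * d^2)
F = 3.58e-20 * 7.8e-08 / (6 * (8e-09)^2)
F = 7.27188e-12 N = 7.272 pN

7.272


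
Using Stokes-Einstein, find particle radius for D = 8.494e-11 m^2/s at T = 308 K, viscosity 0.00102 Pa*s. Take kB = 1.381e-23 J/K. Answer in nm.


Stokes-Einstein: R = kB*T / (6*pi*eta*D)
R = 1.381e-23 * 308 / (6 * pi * 0.00102 * 8.494e-11)
R = 2.60454e-09 m = 2.6 nm

2.6


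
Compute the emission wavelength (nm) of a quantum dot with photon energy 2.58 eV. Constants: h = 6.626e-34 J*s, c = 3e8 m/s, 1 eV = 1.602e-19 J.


Convert energy: E = 2.58 eV = 2.58 * 1.602e-19 = 4.13316e-19 J
lambda = h*c / E = 6.626e-34 * 3e8 / 4.13316e-19
lambda = 4.8094e-07 m = 480.9 nm

480.9


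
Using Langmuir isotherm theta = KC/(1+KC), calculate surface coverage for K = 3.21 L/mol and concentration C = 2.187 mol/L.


Langmuir isotherm: theta = K*C / (1 + K*C)
K*C = 3.21 * 2.187 = 7.02027
theta = 7.02027 / (1 + 7.02027) = 7.02027 / 8.02027
theta = 0.8753

0.8753


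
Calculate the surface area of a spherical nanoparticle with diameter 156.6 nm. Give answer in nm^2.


Radius r = 156.6/2 = 78.3 nm
Surface area SA = 4 * pi * r^2
SA = 4 * pi * (78.3)^2
SA = 77043.04 nm^2

77043.04


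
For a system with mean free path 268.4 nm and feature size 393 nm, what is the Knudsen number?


Knudsen number Kn = lambda / L
Kn = 268.4 / 393
Kn = 0.683

0.683


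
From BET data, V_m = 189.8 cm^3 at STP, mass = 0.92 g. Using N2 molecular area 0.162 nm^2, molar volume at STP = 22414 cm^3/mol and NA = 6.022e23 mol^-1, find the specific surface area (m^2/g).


Number of moles in monolayer = V_m / 22414 = 189.8 / 22414 = 0.00846792
Number of molecules = moles * NA = 0.00846792 * 6.022e23
SA = molecules * sigma / mass
SA = (189.8 / 22414) * 6.022e23 * 0.162e-18 / 0.92
SA = 897.9 m^2/g

897.9


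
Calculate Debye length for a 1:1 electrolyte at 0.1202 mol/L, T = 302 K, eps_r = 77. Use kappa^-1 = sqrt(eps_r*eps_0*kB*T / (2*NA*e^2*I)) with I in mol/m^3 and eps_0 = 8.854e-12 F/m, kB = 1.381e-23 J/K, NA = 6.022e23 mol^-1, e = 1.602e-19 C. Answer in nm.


Ionic strength I = 0.1202 * 1^2 * 1000 = 120.2 mol/m^3
kappa^-1 = sqrt(77 * 8.854e-12 * 1.381e-23 * 302 / (2 * 6.022e23 * (1.602e-19)^2 * 120.2))
kappa^-1 = 0.875 nm

0.875


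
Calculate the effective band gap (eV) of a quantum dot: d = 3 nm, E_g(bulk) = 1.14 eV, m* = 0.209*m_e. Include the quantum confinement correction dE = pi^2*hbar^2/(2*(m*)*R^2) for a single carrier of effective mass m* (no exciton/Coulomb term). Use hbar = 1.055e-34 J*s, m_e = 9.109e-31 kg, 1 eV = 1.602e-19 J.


Radius R = 3/2 nm = 1.5e-09 m
Confinement energy dE = pi^2 * hbar^2 / (2 * m_eff * m_e * R^2)
dE = pi^2 * (1.055e-34)^2 / (2 * 0.209 * 9.109e-31 * (1.5e-09)^2) J, divided by 1.602e-19 J/eV
dE = 0.8004 eV
Total band gap = E_g(bulk) + dE = 1.14 + 0.8004 = 1.9404 eV

1.9404


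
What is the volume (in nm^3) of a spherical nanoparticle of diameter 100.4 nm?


Radius r = 100.4/2 = 50.2 nm
Volume V = (4/3) * pi * r^3
V = (4/3) * pi * (50.2)^3
V = 529907.13 nm^3

529907.13


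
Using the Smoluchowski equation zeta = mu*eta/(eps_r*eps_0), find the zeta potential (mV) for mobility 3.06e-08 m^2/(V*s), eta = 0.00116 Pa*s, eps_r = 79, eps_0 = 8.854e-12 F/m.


Smoluchowski equation: zeta = mu * eta / (eps_r * eps_0)
zeta = 3.06e-08 * 0.00116 / (79 * 8.854e-12)
zeta = 0.050747 V = 50.75 mV

50.75


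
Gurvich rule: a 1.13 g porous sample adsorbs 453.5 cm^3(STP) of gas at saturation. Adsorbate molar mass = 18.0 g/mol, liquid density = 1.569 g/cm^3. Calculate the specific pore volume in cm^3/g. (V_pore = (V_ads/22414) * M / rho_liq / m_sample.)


Moles adsorbed n = V_ads / 22414 = 453.5 / 22414 = 2.023289e-02 mol
Liquid volume V_liq = n * M / rho_liq = 2.023289e-02 * 18.0 / 1.569 = 0.23212 cm^3
Specific pore volume V_pore = V_liq / m_sample = 0.23212 / 1.13
V_pore = 0.2054 cm^3/g

0.2054


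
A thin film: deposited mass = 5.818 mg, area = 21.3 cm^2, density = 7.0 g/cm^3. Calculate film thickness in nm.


Convert: m = 5.818 mg = 5.8180e-06 kg, A = 21.3 cm^2 = 2.1300e-03 m^2, rho = 7.0 g/cm^3 = 7000 kg/m^3
t = m / (A * rho)
t = 5.8180e-06 / (2.1300e-03 * 7000)
t = 3.9021e-07 m = 390.2 nm

390.2


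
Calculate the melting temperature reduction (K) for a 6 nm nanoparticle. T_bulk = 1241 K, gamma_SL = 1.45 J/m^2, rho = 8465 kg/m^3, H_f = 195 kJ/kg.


Radius R = 6/2 = 3 nm = 3e-09 m
Convert H_f = 195 kJ/kg = 195000 J/kg
dT = 2 * gamma_SL * T_bulk / (rho * H_f * R)
dT = 2 * 1.45 * 1241 / (8465 * 195000 * 3e-09)
dT = 726.8 K

726.8


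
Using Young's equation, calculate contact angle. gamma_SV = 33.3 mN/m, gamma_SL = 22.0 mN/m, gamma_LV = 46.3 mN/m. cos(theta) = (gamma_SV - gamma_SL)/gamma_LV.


cos(theta) = (gamma_SV - gamma_SL) / gamma_LV
cos(theta) = (33.3 - 22.0) / 46.3
cos(theta) = 0.24406
theta = arccos(0.24406) = 75.87 degrees

75.87


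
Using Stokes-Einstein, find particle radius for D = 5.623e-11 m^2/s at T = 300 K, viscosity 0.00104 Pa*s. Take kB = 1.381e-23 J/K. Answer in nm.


Stokes-Einstein: R = kB*T / (6*pi*eta*D)
R = 1.381e-23 * 300 / (6 * pi * 0.00104 * 5.623e-11)
R = 3.75848e-09 m = 3.76 nm

3.76


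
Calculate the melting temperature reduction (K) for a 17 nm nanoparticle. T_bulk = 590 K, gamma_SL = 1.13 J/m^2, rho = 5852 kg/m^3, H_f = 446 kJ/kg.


Radius R = 17/2 = 8.5 nm = 8.5e-09 m
Convert H_f = 446 kJ/kg = 446000 J/kg
dT = 2 * gamma_SL * T_bulk / (rho * H_f * R)
dT = 2 * 1.13 * 590 / (5852 * 446000 * 8.5e-09)
dT = 60.1 K

60.1


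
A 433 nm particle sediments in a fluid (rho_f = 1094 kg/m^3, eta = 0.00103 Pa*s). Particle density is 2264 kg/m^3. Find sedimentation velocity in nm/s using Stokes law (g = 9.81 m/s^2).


Radius R = 433/2 nm = 2.165e-07 m
Density difference = 2264 - 1094 = 1170 kg/m^3
v = 2 * R^2 * (rho_p - rho_f) * g / (9 * eta)
v = 2 * (2.165e-07)^2 * 1170 * 9.81 / (9 * 0.00103)
v = 1.1607e-07 m/s = 116.0703 nm/s

116.0703


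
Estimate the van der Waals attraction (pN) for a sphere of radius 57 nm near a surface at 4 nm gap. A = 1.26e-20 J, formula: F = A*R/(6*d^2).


Convert to SI: R = 57 nm = 5.7e-08 m, d = 4 nm = 4e-09 m
F = A * R / (6 * d^2)
F = 1.26e-20 * 5.7e-08 / (6 * (4e-09)^2)
F = 7.48125e-12 N = 7.481 pN

7.481


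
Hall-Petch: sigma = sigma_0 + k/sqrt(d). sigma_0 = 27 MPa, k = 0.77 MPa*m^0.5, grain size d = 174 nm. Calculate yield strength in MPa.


d = 174 nm = 1.74e-07 m
sqrt(d) = 0.0004171331
Hall-Petch contribution = k / sqrt(d) = 0.77 / 0.0004171331 = 1845.9 MPa
sigma = sigma_0 + k/sqrt(d) = 27 + 1845.9 = 1872.9 MPa

1872.9


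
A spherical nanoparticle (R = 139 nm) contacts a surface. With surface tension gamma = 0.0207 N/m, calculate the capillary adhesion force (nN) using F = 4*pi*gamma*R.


Convert radius: R = 139 nm = 1.39e-07 m
F = 4 * pi * gamma * R
F = 4 * pi * 0.0207 * 1.39e-07
F = 3.61572e-08 N = 36.1572 nN

36.1572


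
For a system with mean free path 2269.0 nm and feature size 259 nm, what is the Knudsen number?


Knudsen number Kn = lambda / L
Kn = 2269.0 / 259
Kn = 8.7606

8.7606


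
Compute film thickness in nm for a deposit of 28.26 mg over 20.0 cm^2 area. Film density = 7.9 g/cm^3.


Convert: m = 28.26 mg = 2.8260e-05 kg, A = 20.0 cm^2 = 2.0000e-03 m^2, rho = 7.9 g/cm^3 = 7900 kg/m^3
t = m / (A * rho)
t = 2.8260e-05 / (2.0000e-03 * 7900)
t = 1.7886e-06 m = 1788.6 nm

1788.6


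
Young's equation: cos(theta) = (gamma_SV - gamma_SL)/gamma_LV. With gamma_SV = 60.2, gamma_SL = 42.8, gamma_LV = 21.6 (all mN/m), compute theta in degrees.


cos(theta) = (gamma_SV - gamma_SL) / gamma_LV
cos(theta) = (60.2 - 42.8) / 21.6
cos(theta) = 0.805556
theta = arccos(0.805556) = 36.34 degrees

36.34


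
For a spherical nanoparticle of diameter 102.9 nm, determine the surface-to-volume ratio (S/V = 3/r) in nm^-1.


Radius r = 102.9/2 = 51.45 nm
S/V = 3 / r = 3 / 51.45
S/V = 0.0583 nm^-1

0.0583


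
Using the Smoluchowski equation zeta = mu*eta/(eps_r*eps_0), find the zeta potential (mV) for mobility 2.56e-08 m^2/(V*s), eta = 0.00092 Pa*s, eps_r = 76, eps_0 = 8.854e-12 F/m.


Smoluchowski equation: zeta = mu * eta / (eps_r * eps_0)
zeta = 2.56e-08 * 0.00092 / (76 * 8.854e-12)
zeta = 0.035001 V = 35.0 mV

35.0


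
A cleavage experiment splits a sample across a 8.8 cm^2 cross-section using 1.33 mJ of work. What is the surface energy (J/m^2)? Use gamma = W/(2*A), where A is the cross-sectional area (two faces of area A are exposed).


Convert: A = 8.8 cm^2 = 0.00088 m^2, W = 1.33 mJ = 0.00133 J
Cleaving exposes two faces of area A, so total new surface = 2*A and gamma = W / (2*A)
gamma = 0.00133 / (2 * 0.00088)
gamma = 0.756 J/m^2

0.756


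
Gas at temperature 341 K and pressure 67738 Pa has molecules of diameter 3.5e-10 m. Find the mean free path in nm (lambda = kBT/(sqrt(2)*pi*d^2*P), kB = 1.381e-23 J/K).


Mean free path: lambda = kB*T / (sqrt(2) * pi * d^2 * P)
lambda = 1.381e-23 * 341 / (sqrt(2) * pi * (3.5e-10)^2 * 67738)
lambda = 1.27736e-07 m
lambda = 127.74 nm

127.74


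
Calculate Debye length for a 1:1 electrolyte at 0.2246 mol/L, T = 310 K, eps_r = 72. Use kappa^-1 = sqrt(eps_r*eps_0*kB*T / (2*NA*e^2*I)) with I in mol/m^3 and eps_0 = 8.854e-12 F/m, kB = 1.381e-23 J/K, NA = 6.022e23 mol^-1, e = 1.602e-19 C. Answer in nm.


Ionic strength I = 0.2246 * 1^2 * 1000 = 224.6 mol/m^3
kappa^-1 = sqrt(72 * 8.854e-12 * 1.381e-23 * 310 / (2 * 6.022e23 * (1.602e-19)^2 * 224.6))
kappa^-1 = 0.627 nm

0.627


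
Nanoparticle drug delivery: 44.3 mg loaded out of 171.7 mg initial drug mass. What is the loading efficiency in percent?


Drug loading efficiency = (drug loaded / drug initial) * 100
DLE = 44.3 / 171.7 * 100
DLE = 0.258 * 100
DLE = 25.8%

25.8


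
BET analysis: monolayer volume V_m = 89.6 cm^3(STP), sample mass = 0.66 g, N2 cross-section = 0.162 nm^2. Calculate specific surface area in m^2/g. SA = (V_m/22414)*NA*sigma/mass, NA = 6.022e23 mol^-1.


Number of moles in monolayer = V_m / 22414 = 89.6 / 22414 = 0.0039975
Number of molecules = moles * NA = 0.0039975 * 6.022e23
SA = molecules * sigma / mass
SA = (89.6 / 22414) * 6.022e23 * 0.162e-18 / 0.66
SA = 590.9 m^2/g

590.9


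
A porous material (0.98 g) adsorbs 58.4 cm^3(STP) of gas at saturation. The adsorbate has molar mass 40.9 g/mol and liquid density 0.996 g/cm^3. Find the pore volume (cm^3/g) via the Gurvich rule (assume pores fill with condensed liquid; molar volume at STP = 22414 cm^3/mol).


Moles adsorbed n = V_ads / 22414 = 58.4 / 22414 = 2.605514e-03 mol
Liquid volume V_liq = n * M / rho_liq = 2.605514e-03 * 40.9 / 0.996 = 0.10699 cm^3
Specific pore volume V_pore = V_liq / m_sample = 0.10699 / 0.98
V_pore = 0.1092 cm^3/g

0.1092


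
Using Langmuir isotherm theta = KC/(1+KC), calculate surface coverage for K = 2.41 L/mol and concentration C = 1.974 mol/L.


Langmuir isotherm: theta = K*C / (1 + K*C)
K*C = 2.41 * 1.974 = 4.75734
theta = 4.75734 / (1 + 4.75734) = 4.75734 / 5.75734
theta = 0.8263

0.8263


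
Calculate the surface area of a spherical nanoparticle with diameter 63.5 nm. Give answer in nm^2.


Radius r = 63.5/2 = 31.75 nm
Surface area SA = 4 * pi * r^2
SA = 4 * pi * (31.75)^2
SA = 12667.69 nm^2

12667.69


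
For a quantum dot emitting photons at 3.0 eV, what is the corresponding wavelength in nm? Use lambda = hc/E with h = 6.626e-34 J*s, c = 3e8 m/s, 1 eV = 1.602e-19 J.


Convert energy: E = 3.0 eV = 3.0 * 1.602e-19 = 4.806e-19 J
lambda = h*c / E = 6.626e-34 * 3e8 / 4.806e-19
lambda = 4.13608e-07 m = 413.6 nm

413.6


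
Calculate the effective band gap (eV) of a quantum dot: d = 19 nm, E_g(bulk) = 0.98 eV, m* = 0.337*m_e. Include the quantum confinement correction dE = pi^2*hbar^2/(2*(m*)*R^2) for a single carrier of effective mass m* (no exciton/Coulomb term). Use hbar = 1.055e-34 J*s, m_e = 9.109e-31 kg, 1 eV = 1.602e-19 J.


Radius R = 19/2 nm = 9.5e-09 m
Confinement energy dE = pi^2 * hbar^2 / (2 * m_eff * m_e * R^2)
dE = pi^2 * (1.055e-34)^2 / (2 * 0.337 * 9.109e-31 * (9.5e-09)^2) J, divided by 1.602e-19 J/eV
dE = 0.0124 eV
Total band gap = E_g(bulk) + dE = 0.98 + 0.0124 = 0.9924 eV

0.9924


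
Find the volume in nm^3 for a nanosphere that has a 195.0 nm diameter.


Radius r = 195.0/2 = 97.5 nm
Volume V = (4/3) * pi * r^3
V = (4/3) * pi * (97.5)^3
V = 3882419.47 nm^3

3882419.47


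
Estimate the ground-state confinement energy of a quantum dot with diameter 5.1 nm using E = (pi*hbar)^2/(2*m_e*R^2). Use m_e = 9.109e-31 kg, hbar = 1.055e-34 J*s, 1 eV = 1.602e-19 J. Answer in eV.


Radius R = 5.1/2 = 2.55 nm = 2.55e-09 m
E = (pi * 1.055e-34)^2 / (2 * 9.109e-31 * (2.55e-09)^2)
E(J) = 9.27307e-21
E = E(J) / 1.602e-19 = 0.0579 eV

0.0579


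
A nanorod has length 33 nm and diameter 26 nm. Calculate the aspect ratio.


Aspect ratio AR = length / diameter
AR = 33 / 26
AR = 1.27

1.27


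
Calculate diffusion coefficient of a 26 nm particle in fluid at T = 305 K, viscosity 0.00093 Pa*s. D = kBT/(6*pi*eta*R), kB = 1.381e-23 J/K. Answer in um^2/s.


Radius R = 26/2 = 13 nm = 1.3e-08 m
D = kB*T / (6*pi*eta*R)
D = 1.381e-23 * 305 / (6 * pi * 0.00093 * 1.3e-08)
D = 1.84827e-11 m^2/s = 18.483 um^2/s

18.483


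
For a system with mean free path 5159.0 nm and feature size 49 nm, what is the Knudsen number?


Knudsen number Kn = lambda / L
Kn = 5159.0 / 49
Kn = 105.2857

105.2857


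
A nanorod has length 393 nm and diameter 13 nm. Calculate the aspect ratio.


Aspect ratio AR = length / diameter
AR = 393 / 13
AR = 30.23

30.23


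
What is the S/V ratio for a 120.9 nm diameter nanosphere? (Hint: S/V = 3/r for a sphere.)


Radius r = 120.9/2 = 60.45 nm
S/V = 3 / r = 3 / 60.45
S/V = 0.0496 nm^-1

0.0496


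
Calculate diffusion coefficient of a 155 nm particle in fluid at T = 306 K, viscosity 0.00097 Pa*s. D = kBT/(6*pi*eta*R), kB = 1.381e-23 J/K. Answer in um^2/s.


Radius R = 155/2 = 77.5 nm = 7.75e-08 m
D = kB*T / (6*pi*eta*R)
D = 1.381e-23 * 306 / (6 * pi * 0.00097 * 7.75e-08)
D = 2.98223e-12 m^2/s = 2.982 um^2/s

2.982


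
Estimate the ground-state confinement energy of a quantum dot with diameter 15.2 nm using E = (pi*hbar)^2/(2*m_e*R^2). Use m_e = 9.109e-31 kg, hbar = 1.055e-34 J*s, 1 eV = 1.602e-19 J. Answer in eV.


Radius R = 15.2/2 = 7.6 nm = 7.6e-09 m
E = (pi * 1.055e-34)^2 / (2 * 9.109e-31 * (7.6e-09)^2)
E(J) = 1.04394e-21
E = E(J) / 1.602e-19 = 0.0065 eV

0.0065


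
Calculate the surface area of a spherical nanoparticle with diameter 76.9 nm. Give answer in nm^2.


Radius r = 76.9/2 = 38.45 nm
Surface area SA = 4 * pi * r^2
SA = 4 * pi * (38.45)^2
SA = 18578.15 nm^2

18578.15


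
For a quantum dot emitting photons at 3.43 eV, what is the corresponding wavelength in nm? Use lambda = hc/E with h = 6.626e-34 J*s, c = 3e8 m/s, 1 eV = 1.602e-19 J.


Convert energy: E = 3.43 eV = 3.43 * 1.602e-19 = 5.49486e-19 J
lambda = h*c / E = 6.626e-34 * 3e8 / 5.49486e-19
lambda = 3.61756e-07 m = 361.8 nm

361.8


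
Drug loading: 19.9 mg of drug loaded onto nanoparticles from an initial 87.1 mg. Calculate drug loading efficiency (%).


Drug loading efficiency = (drug loaded / drug initial) * 100
DLE = 19.9 / 87.1 * 100
DLE = 0.2285 * 100
DLE = 22.85%

22.85


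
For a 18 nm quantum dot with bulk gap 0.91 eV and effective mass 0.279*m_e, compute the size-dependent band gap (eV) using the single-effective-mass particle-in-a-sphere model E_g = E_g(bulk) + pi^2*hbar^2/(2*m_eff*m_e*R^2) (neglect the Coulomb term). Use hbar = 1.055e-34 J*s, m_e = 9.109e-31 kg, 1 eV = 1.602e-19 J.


Radius R = 18/2 nm = 9e-09 m
Confinement energy dE = pi^2 * hbar^2 / (2 * m_eff * m_e * R^2)
dE = pi^2 * (1.055e-34)^2 / (2 * 0.279 * 9.109e-31 * (9e-09)^2) J, divided by 1.602e-19 J/eV
dE = 0.0167 eV
Total band gap = E_g(bulk) + dE = 0.91 + 0.0167 = 0.9267 eV

0.9267


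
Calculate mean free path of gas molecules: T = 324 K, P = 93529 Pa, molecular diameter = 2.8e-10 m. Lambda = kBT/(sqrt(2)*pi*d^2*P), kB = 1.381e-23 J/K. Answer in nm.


Mean free path: lambda = kB*T / (sqrt(2) * pi * d^2 * P)
lambda = 1.381e-23 * 324 / (sqrt(2) * pi * (2.8e-10)^2 * 93529)
lambda = 1.37345e-07 m
lambda = 137.34 nm

137.34


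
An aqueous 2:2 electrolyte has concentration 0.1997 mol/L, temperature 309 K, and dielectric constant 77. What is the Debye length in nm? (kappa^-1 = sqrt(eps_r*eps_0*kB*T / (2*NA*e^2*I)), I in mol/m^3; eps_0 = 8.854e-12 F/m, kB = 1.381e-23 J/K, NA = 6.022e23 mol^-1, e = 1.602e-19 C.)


Ionic strength I = 0.1997 * 2^2 * 1000 = 798.8 mol/m^3
kappa^-1 = sqrt(77 * 8.854e-12 * 1.381e-23 * 309 / (2 * 6.022e23 * (1.602e-19)^2 * 798.8))
kappa^-1 = 0.343 nm

0.343


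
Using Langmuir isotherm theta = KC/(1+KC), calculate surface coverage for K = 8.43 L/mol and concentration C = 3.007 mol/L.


Langmuir isotherm: theta = K*C / (1 + K*C)
K*C = 8.43 * 3.007 = 25.34901
theta = 25.34901 / (1 + 25.34901) = 25.34901 / 26.34901
theta = 0.962

0.962


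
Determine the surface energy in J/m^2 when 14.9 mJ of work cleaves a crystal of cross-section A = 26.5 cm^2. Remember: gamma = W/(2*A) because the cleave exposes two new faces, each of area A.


Convert: A = 26.5 cm^2 = 0.00265 m^2, W = 14.9 mJ = 0.0149 J
Cleaving exposes two faces of area A, so total new surface = 2*A and gamma = W / (2*A)
gamma = 0.0149 / (2 * 0.00265)
gamma = 2.811 J/m^2

2.811


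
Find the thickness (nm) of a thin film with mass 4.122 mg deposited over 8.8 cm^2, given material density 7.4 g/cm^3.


Convert: m = 4.122 mg = 4.1220e-06 kg, A = 8.8 cm^2 = 8.8000e-04 m^2, rho = 7.4 g/cm^3 = 7400 kg/m^3
t = m / (A * rho)
t = 4.1220e-06 / (8.8000e-04 * 7400)
t = 6.3299e-07 m = 633.0 nm

633.0


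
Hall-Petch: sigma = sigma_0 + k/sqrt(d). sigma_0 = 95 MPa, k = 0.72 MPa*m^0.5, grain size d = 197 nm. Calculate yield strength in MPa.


d = 197 nm = 1.97e-07 m
sqrt(d) = 0.0004438468
Hall-Petch contribution = k / sqrt(d) = 0.72 / 0.0004438468 = 1622.2 MPa
sigma = sigma_0 + k/sqrt(d) = 95 + 1622.2 = 1717.2 MPa

1717.2


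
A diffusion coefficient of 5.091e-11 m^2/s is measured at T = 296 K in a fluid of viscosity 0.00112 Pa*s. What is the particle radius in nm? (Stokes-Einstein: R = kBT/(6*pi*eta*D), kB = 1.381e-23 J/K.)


Stokes-Einstein: R = kB*T / (6*pi*eta*D)
R = 1.381e-23 * 296 / (6 * pi * 0.00112 * 5.091e-11)
R = 3.80332e-09 m = 3.8 nm

3.8


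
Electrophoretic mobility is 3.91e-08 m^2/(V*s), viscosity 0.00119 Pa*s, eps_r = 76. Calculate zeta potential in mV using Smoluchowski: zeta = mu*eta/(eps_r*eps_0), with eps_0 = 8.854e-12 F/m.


Smoluchowski equation: zeta = mu * eta / (eps_r * eps_0)
zeta = 3.91e-08 * 0.00119 / (76 * 8.854e-12)
zeta = 0.069147 V = 69.15 mV

69.15


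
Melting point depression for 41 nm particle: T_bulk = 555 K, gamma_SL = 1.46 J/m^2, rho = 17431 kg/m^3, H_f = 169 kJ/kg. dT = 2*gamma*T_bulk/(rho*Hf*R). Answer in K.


Radius R = 41/2 = 20.5 nm = 2.05e-08 m
Convert H_f = 169 kJ/kg = 169000 J/kg
dT = 2 * gamma_SL * T_bulk / (rho * H_f * R)
dT = 2 * 1.46 * 555 / (17431 * 169000 * 2.05e-08)
dT = 26.8 K

26.8


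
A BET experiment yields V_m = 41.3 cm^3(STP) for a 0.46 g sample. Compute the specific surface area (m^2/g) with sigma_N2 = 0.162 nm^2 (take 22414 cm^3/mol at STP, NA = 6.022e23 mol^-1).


Number of moles in monolayer = V_m / 22414 = 41.3 / 22414 = 0.0018426
Number of molecules = moles * NA = 0.0018426 * 6.022e23
SA = molecules * sigma / mass
SA = (41.3 / 22414) * 6.022e23 * 0.162e-18 / 0.46
SA = 390.8 m^2/g

390.8


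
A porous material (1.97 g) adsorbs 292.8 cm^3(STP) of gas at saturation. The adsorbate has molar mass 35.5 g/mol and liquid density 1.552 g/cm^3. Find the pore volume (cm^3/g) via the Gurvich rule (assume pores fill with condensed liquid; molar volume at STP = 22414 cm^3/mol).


Moles adsorbed n = V_ads / 22414 = 292.8 / 22414 = 1.306326e-02 mol
Liquid volume V_liq = n * M / rho_liq = 1.306326e-02 * 35.5 / 1.552 = 0.29881 cm^3
Specific pore volume V_pore = V_liq / m_sample = 0.29881 / 1.97
V_pore = 0.1517 cm^3/g

0.1517


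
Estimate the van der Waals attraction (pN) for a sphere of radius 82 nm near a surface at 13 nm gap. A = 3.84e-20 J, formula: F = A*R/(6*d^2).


Convert to SI: R = 82 nm = 8.2e-08 m, d = 13 nm = 1.3e-08 m
F = A * R / (6 * d^2)
F = 3.84e-20 * 8.2e-08 / (6 * (1.3e-08)^2)
F = 3.10533e-12 N = 3.105 pN

3.105


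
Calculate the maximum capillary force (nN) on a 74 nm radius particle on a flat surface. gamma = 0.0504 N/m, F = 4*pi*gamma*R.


Convert radius: R = 74 nm = 7.4e-08 m
F = 4 * pi * gamma * R
F = 4 * pi * 0.0504 * 7.4e-08
F = 4.68675e-08 N = 46.8675 nN

46.8675


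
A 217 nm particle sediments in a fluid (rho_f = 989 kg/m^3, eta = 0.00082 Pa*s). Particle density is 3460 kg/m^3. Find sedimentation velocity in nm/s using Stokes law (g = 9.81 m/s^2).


Radius R = 217/2 nm = 1.085e-07 m
Density difference = 3460 - 989 = 2471 kg/m^3
v = 2 * R^2 * (rho_p - rho_f) * g / (9 * eta)
v = 2 * (1.085e-07)^2 * 2471 * 9.81 / (9 * 0.00082)
v = 7.73348e-08 m/s = 77.3348 nm/s

77.3348


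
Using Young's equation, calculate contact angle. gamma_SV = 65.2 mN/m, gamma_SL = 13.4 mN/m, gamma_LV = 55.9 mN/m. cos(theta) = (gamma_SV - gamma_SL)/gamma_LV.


cos(theta) = (gamma_SV - gamma_SL) / gamma_LV
cos(theta) = (65.2 - 13.4) / 55.9
cos(theta) = 0.926655
theta = arccos(0.926655) = 22.08 degrees

22.08


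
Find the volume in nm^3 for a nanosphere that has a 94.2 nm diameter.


Radius r = 94.2/2 = 47.1 nm
Volume V = (4/3) * pi * r^3
V = (4/3) * pi * (47.1)^3
V = 437674.59 nm^3

437674.59


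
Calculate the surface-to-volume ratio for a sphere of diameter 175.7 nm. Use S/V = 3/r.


Radius r = 175.7/2 = 87.85 nm
S/V = 3 / r = 3 / 87.85
S/V = 0.0341 nm^-1

0.0341


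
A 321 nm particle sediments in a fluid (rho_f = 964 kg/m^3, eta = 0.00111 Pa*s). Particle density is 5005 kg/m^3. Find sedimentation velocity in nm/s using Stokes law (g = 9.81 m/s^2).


Radius R = 321/2 nm = 1.605e-07 m
Density difference = 5005 - 964 = 4041 kg/m^3
v = 2 * R^2 * (rho_p - rho_f) * g / (9 * eta)
v = 2 * (1.605e-07)^2 * 4041 * 9.81 / (9 * 0.00111)
v = 2.04443e-07 m/s = 204.4431 nm/s

204.4431


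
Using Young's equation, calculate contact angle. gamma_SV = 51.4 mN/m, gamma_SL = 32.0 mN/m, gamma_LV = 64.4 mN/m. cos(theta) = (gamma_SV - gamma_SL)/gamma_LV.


cos(theta) = (gamma_SV - gamma_SL) / gamma_LV
cos(theta) = (51.4 - 32.0) / 64.4
cos(theta) = 0.301242
theta = arccos(0.301242) = 72.47 degrees

72.47


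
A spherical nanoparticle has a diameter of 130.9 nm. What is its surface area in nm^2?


Radius r = 130.9/2 = 65.45 nm
Surface area SA = 4 * pi * r^2
SA = 4 * pi * (65.45)^2
SA = 53830.59 nm^2

53830.59


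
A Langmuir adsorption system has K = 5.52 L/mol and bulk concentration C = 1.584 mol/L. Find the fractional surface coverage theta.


Langmuir isotherm: theta = K*C / (1 + K*C)
K*C = 5.52 * 1.584 = 8.74368
theta = 8.74368 / (1 + 8.74368) = 8.74368 / 9.74368
theta = 0.8974

0.8974


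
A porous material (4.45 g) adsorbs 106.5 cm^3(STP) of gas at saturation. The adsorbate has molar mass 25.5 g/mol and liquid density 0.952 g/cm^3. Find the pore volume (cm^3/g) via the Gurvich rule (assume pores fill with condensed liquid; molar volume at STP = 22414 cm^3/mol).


Moles adsorbed n = V_ads / 22414 = 106.5 / 22414 = 4.751495e-03 mol
Liquid volume V_liq = n * M / rho_liq = 4.751495e-03 * 25.5 / 0.952 = 0.12727 cm^3
Specific pore volume V_pore = V_liq / m_sample = 0.12727 / 4.45
V_pore = 0.0286 cm^3/g

0.0286


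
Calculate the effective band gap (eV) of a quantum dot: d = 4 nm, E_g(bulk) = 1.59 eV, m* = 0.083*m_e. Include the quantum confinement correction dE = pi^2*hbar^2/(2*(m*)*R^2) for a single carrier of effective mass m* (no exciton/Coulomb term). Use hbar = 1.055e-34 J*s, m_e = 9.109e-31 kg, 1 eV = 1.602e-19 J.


Radius R = 4/2 nm = 2e-09 m
Confinement energy dE = pi^2 * hbar^2 / (2 * m_eff * m_e * R^2)
dE = pi^2 * (1.055e-34)^2 / (2 * 0.083 * 9.109e-31 * (2e-09)^2) J, divided by 1.602e-19 J/eV
dE = 1.1337 eV
Total band gap = E_g(bulk) + dE = 1.59 + 1.1337 = 2.7237 eV

2.7237


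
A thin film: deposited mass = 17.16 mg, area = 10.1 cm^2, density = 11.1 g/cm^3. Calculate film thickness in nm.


Convert: m = 17.16 mg = 1.7160e-05 kg, A = 10.1 cm^2 = 1.0100e-03 m^2, rho = 11.1 g/cm^3 = 11100 kg/m^3
t = m / (A * rho)
t = 1.7160e-05 / (1.0100e-03 * 11100)
t = 1.5306e-06 m = 1530.6 nm

1530.6


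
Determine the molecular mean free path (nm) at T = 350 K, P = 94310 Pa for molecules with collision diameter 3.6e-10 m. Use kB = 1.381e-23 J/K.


Mean free path: lambda = kB*T / (sqrt(2) * pi * d^2 * P)
lambda = 1.381e-23 * 350 / (sqrt(2) * pi * (3.6e-10)^2 * 94310)
lambda = 8.9009e-08 m
lambda = 89.01 nm

89.01
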